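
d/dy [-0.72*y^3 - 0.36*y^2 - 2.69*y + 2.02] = -2.16*y^2 - 0.72*y - 2.69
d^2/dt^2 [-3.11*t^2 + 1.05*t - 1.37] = -6.22000000000000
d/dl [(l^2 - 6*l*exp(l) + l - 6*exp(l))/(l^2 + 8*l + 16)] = (-6*l^2*exp(l) - 24*l*exp(l) + 7*l - 36*exp(l) + 4)/(l^3 + 12*l^2 + 48*l + 64)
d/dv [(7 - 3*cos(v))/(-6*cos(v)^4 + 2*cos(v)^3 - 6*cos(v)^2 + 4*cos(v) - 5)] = 4*(54*cos(v)^4 - 180*cos(v)^3 + 60*cos(v)^2 - 84*cos(v) + 13)*sin(v)/(-12*sin(v)^4 + 36*sin(v)^2 + 11*cos(v) + cos(3*v) - 34)^2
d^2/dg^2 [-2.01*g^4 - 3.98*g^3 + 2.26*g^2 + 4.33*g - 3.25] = -24.12*g^2 - 23.88*g + 4.52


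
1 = 1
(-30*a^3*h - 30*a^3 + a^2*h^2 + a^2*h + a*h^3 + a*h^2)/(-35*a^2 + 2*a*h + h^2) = a*(6*a*h + 6*a + h^2 + h)/(7*a + h)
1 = 1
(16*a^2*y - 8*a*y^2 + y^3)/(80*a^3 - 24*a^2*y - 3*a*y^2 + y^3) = y/(5*a + y)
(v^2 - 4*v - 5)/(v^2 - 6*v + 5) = (v + 1)/(v - 1)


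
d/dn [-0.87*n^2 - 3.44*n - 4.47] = -1.74*n - 3.44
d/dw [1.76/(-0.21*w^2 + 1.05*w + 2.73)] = (0.7392*w - 1.848)/(-0.21*w^2 + 1.05*w + 2.73)^2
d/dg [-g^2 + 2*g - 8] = 2 - 2*g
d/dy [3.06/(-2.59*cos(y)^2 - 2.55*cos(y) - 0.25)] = -(15.8508*cos(y) + 7.803)*sin(y)/(2.59*cos(y)^2 + 2.55*cos(y) + 0.25)^2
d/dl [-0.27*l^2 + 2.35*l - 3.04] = 2.35 - 0.54*l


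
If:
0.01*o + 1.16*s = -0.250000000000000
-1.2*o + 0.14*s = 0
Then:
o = -0.03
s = -0.22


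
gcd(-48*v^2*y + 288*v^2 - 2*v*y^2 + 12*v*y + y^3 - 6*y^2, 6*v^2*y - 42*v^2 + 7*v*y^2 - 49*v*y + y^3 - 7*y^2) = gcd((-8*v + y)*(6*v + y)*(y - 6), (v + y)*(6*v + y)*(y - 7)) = 6*v + y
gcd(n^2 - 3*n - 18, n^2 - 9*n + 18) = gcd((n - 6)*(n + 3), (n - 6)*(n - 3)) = n - 6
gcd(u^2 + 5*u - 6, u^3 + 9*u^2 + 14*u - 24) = u^2 + 5*u - 6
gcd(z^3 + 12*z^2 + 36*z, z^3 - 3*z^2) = z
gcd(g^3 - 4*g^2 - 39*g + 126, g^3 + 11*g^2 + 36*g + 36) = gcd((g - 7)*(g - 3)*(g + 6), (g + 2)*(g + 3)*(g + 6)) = g + 6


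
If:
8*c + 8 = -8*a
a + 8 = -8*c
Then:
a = 0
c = -1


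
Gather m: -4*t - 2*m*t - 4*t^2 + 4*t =-2*m*t - 4*t^2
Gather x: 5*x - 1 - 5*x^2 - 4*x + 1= -5*x^2 + x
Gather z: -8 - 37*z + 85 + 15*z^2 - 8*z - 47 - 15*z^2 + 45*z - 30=0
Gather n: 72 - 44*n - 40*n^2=-40*n^2 - 44*n + 72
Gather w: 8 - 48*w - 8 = -48*w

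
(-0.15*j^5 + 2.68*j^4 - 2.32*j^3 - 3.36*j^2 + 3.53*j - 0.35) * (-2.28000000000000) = 0.342*j^5 - 6.1104*j^4 + 5.2896*j^3 + 7.6608*j^2 - 8.0484*j + 0.798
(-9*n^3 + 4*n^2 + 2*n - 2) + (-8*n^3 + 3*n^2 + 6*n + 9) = -17*n^3 + 7*n^2 + 8*n + 7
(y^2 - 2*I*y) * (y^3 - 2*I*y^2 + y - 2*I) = y^5 - 4*I*y^4 - 3*y^3 - 4*I*y^2 - 4*y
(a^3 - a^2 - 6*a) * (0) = 0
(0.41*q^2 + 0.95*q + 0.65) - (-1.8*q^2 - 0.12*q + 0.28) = 2.21*q^2 + 1.07*q + 0.37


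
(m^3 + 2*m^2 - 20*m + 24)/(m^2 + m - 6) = (m^2 + 4*m - 12)/(m + 3)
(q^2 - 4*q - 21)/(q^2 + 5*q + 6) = (q - 7)/(q + 2)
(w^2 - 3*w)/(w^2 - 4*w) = (w - 3)/(w - 4)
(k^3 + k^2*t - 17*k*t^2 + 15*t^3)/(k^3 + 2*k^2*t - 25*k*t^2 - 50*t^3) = (-k^2 + 4*k*t - 3*t^2)/(-k^2 + 3*k*t + 10*t^2)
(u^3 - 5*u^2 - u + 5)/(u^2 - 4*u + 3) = (u^2 - 4*u - 5)/(u - 3)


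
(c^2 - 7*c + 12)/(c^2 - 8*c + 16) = (c - 3)/(c - 4)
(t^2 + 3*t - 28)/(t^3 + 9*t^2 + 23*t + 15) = (t^2 + 3*t - 28)/(t^3 + 9*t^2 + 23*t + 15)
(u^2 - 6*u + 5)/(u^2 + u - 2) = (u - 5)/(u + 2)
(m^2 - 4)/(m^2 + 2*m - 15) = (m^2 - 4)/(m^2 + 2*m - 15)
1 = 1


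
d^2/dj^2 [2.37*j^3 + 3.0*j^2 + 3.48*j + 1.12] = 14.22*j + 6.0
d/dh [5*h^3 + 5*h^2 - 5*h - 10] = 15*h^2 + 10*h - 5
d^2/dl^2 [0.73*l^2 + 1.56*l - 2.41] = 1.46000000000000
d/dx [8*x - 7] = 8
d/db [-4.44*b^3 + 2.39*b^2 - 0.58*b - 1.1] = -13.32*b^2 + 4.78*b - 0.58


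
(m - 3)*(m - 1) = m^2 - 4*m + 3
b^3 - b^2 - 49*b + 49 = (b - 7)*(b - 1)*(b + 7)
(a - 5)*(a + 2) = a^2 - 3*a - 10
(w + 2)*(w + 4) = w^2 + 6*w + 8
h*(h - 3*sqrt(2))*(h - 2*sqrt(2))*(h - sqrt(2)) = h^4 - 6*sqrt(2)*h^3 + 22*h^2 - 12*sqrt(2)*h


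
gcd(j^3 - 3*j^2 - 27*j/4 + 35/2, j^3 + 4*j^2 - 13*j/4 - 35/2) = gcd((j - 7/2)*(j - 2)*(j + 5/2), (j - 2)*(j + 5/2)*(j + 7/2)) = j^2 + j/2 - 5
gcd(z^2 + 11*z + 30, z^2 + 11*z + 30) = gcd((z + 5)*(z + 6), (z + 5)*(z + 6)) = z^2 + 11*z + 30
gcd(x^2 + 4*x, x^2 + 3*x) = x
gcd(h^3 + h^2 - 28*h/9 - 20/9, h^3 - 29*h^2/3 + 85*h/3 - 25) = h - 5/3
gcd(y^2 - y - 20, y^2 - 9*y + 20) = y - 5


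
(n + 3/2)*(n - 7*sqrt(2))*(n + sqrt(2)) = n^3 - 6*sqrt(2)*n^2 + 3*n^2/2 - 14*n - 9*sqrt(2)*n - 21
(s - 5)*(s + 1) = s^2 - 4*s - 5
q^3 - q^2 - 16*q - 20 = (q - 5)*(q + 2)^2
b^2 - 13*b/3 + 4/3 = (b - 4)*(b - 1/3)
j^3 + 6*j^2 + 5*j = j*(j + 1)*(j + 5)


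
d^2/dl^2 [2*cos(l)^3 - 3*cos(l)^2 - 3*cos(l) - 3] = 3*cos(l)/2 + 6*cos(2*l) - 9*cos(3*l)/2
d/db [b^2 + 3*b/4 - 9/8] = 2*b + 3/4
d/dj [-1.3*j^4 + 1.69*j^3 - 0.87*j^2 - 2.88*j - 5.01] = -5.2*j^3 + 5.07*j^2 - 1.74*j - 2.88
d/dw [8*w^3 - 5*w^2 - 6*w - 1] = 24*w^2 - 10*w - 6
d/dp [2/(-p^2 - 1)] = 4*p/(p^2 + 1)^2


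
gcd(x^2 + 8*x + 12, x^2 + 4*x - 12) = x + 6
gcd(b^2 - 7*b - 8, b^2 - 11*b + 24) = b - 8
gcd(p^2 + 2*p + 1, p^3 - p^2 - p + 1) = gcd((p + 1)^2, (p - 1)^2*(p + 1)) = p + 1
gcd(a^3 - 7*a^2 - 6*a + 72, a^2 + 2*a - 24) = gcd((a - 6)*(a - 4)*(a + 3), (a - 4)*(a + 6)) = a - 4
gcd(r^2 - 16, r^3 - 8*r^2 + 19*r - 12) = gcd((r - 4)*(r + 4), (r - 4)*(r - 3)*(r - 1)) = r - 4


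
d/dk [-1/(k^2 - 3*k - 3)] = (2*k - 3)/(-k^2 + 3*k + 3)^2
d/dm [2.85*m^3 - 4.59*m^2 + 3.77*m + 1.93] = 8.55*m^2 - 9.18*m + 3.77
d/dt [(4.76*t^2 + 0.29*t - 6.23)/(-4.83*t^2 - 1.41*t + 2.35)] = (-5.3109*t^2 - 37.8098*t - 8.1028)/(23.3289*t^4 + 13.6206*t^3 - 20.7129*t^2 - 6.627*t + 5.5225)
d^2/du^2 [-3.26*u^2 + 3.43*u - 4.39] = -6.52000000000000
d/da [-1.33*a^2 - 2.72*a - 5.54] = -2.66*a - 2.72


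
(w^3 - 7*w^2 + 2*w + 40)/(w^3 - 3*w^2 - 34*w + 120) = (w + 2)/(w + 6)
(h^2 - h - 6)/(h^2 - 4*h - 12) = (h - 3)/(h - 6)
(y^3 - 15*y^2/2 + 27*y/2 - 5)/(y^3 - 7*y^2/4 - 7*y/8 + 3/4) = 4*(y - 5)/(4*y + 3)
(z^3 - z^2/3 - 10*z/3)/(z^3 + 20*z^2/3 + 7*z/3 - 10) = z*(z - 2)/(z^2 + 5*z - 6)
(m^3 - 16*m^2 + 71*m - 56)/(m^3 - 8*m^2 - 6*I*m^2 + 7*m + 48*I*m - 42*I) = (m - 8)/(m - 6*I)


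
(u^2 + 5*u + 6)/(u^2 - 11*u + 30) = (u^2 + 5*u + 6)/(u^2 - 11*u + 30)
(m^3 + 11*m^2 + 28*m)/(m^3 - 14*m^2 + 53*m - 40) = m*(m^2 + 11*m + 28)/(m^3 - 14*m^2 + 53*m - 40)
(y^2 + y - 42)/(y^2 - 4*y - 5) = (-y^2 - y + 42)/(-y^2 + 4*y + 5)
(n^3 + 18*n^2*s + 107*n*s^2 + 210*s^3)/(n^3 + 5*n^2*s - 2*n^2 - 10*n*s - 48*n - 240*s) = (n^2 + 13*n*s + 42*s^2)/(n^2 - 2*n - 48)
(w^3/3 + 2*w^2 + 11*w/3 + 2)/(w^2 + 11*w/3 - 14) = (w^3 + 6*w^2 + 11*w + 6)/(3*w^2 + 11*w - 42)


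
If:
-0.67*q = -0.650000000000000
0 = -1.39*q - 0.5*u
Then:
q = 0.97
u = -2.70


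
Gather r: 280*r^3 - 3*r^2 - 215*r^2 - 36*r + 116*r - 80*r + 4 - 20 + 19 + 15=280*r^3 - 218*r^2 + 18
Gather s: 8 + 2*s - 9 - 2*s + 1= 0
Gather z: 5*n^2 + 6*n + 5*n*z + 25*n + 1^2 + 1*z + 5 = 5*n^2 + 31*n + z*(5*n + 1) + 6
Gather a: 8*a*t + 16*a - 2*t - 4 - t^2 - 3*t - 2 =a*(8*t + 16) - t^2 - 5*t - 6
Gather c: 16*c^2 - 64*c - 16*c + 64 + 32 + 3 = 16*c^2 - 80*c + 99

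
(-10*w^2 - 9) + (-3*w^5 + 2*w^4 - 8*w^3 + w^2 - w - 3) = -3*w^5 + 2*w^4 - 8*w^3 - 9*w^2 - w - 12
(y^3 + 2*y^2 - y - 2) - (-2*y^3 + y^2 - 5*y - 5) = 3*y^3 + y^2 + 4*y + 3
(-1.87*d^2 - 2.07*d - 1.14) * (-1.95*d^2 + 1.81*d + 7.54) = 3.6465*d^4 + 0.651799999999999*d^3 - 15.6235*d^2 - 17.6712*d - 8.5956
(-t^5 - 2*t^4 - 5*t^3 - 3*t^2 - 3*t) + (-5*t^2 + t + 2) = -t^5 - 2*t^4 - 5*t^3 - 8*t^2 - 2*t + 2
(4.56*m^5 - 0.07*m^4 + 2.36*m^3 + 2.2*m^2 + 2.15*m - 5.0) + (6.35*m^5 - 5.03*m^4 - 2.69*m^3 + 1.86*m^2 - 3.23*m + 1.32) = 10.91*m^5 - 5.1*m^4 - 0.33*m^3 + 4.06*m^2 - 1.08*m - 3.68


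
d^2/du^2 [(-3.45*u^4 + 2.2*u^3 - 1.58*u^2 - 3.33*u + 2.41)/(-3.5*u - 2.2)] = (253.575*u^4 + 371.14*u^3 + 98.736*u^2 - 63.888*u - 95.0326)/(42.875*u^3 + 80.85*u^2 + 50.82*u + 10.648)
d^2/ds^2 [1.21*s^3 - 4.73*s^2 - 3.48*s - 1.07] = 7.26*s - 9.46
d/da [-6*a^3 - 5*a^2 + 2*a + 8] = -18*a^2 - 10*a + 2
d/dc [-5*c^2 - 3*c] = -10*c - 3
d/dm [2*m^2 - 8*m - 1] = 4*m - 8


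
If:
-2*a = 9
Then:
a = -9/2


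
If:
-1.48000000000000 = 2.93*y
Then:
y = -0.51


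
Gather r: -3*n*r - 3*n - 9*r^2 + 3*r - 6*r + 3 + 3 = -3*n - 9*r^2 + r*(-3*n - 3) + 6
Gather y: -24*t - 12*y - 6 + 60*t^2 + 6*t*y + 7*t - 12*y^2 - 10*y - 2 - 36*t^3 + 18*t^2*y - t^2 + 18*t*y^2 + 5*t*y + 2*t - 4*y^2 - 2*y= -36*t^3 + 59*t^2 - 15*t + y^2*(18*t - 16) + y*(18*t^2 + 11*t - 24) - 8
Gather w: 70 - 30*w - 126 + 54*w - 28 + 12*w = 36*w - 84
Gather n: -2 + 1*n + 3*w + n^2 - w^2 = n^2 + n - w^2 + 3*w - 2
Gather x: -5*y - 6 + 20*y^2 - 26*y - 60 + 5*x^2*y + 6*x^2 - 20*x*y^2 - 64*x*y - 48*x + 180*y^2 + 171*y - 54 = x^2*(5*y + 6) + x*(-20*y^2 - 64*y - 48) + 200*y^2 + 140*y - 120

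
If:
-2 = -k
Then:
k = 2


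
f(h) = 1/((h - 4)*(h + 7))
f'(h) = -1/((h - 4)*(h + 7)^2) - 1/((h - 4)^2*(h + 7)) = (-2*h - 3)/(h^4 + 6*h^3 - 47*h^2 - 168*h + 784)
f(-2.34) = -0.03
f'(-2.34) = 0.00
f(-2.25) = -0.03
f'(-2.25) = 0.00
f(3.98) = -4.55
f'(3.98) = -227.27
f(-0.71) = -0.03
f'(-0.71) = -0.00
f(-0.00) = -0.04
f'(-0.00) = -0.00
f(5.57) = 0.05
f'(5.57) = -0.04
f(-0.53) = -0.03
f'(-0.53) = -0.00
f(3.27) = -0.13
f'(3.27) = -0.17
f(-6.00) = -0.10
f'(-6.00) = 0.09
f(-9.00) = 0.04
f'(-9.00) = 0.02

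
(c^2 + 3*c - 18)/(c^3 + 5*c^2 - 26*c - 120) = (c - 3)/(c^2 - c - 20)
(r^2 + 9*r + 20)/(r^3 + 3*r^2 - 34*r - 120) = 1/(r - 6)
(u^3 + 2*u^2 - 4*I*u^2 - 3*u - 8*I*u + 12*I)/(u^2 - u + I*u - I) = (u^2 + u*(3 - 4*I) - 12*I)/(u + I)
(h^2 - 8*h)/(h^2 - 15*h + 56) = h/(h - 7)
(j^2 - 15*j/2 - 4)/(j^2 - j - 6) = (-j^2 + 15*j/2 + 4)/(-j^2 + j + 6)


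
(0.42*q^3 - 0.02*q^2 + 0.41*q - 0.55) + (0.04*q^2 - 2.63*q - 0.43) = 0.42*q^3 + 0.02*q^2 - 2.22*q - 0.98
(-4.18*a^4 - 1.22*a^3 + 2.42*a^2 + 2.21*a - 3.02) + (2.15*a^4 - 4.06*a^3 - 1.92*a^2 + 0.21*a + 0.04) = -2.03*a^4 - 5.28*a^3 + 0.5*a^2 + 2.42*a - 2.98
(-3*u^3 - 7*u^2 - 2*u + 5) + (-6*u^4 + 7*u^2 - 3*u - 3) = -6*u^4 - 3*u^3 - 5*u + 2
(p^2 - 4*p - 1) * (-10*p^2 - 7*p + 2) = -10*p^4 + 33*p^3 + 40*p^2 - p - 2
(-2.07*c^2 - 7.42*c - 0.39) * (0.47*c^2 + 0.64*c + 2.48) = -0.9729*c^4 - 4.8122*c^3 - 10.0657*c^2 - 18.6512*c - 0.9672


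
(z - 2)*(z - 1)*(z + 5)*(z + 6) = z^4 + 8*z^3 - z^2 - 68*z + 60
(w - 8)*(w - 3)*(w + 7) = w^3 - 4*w^2 - 53*w + 168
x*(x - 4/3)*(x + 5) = x^3 + 11*x^2/3 - 20*x/3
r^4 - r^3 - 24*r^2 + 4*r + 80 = (r - 5)*(r - 2)*(r + 2)*(r + 4)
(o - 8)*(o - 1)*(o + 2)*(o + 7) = o^4 - 59*o^2 - 54*o + 112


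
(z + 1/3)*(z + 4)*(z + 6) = z^3 + 31*z^2/3 + 82*z/3 + 8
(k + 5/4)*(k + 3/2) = k^2 + 11*k/4 + 15/8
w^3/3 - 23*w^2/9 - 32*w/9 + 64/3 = (w/3 + 1)*(w - 8)*(w - 8/3)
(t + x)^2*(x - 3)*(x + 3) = t^2*x^2 - 9*t^2 + 2*t*x^3 - 18*t*x + x^4 - 9*x^2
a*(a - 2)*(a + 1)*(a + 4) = a^4 + 3*a^3 - 6*a^2 - 8*a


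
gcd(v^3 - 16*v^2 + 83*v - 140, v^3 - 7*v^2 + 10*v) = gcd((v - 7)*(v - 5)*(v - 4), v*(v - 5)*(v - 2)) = v - 5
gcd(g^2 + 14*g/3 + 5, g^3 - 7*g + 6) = g + 3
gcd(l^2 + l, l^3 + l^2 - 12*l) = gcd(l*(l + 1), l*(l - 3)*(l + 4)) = l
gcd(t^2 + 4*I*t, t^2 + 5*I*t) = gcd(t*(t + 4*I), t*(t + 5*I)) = t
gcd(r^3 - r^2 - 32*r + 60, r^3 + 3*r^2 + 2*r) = 1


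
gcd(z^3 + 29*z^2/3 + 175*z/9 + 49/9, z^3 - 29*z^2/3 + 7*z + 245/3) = z + 7/3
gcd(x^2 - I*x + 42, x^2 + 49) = x - 7*I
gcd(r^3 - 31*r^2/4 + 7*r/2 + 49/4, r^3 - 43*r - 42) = r^2 - 6*r - 7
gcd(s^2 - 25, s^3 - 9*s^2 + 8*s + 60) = s - 5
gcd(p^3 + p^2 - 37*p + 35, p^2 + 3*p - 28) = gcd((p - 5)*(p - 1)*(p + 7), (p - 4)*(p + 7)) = p + 7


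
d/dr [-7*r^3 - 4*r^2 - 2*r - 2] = -21*r^2 - 8*r - 2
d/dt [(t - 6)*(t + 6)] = 2*t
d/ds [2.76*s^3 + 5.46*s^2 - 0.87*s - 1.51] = 8.28*s^2 + 10.92*s - 0.87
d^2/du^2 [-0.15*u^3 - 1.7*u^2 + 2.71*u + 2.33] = -0.9*u - 3.4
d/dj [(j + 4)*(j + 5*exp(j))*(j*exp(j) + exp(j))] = (j^3 + 10*j^2*exp(j) + 8*j^2 + 60*j*exp(j) + 14*j + 65*exp(j) + 4)*exp(j)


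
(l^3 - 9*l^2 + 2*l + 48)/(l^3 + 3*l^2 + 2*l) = (l^2 - 11*l + 24)/(l*(l + 1))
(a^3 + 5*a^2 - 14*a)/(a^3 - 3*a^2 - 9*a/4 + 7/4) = 4*a*(a^2 + 5*a - 14)/(4*a^3 - 12*a^2 - 9*a + 7)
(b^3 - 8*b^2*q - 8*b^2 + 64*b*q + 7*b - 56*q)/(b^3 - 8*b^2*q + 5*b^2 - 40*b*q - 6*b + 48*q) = (b - 7)/(b + 6)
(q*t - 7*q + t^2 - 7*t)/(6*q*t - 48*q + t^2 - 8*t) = (q*t - 7*q + t^2 - 7*t)/(6*q*t - 48*q + t^2 - 8*t)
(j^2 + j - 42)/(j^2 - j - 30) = (j + 7)/(j + 5)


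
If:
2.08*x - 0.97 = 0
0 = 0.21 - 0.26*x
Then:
No Solution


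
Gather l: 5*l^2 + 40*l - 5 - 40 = 5*l^2 + 40*l - 45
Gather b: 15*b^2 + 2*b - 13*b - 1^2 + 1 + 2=15*b^2 - 11*b + 2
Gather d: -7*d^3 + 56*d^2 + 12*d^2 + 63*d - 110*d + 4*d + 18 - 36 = -7*d^3 + 68*d^2 - 43*d - 18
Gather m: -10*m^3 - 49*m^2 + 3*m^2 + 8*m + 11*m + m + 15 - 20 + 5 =-10*m^3 - 46*m^2 + 20*m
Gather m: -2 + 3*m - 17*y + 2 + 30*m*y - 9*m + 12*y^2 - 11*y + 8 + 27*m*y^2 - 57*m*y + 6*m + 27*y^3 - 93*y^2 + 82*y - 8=m*(27*y^2 - 27*y) + 27*y^3 - 81*y^2 + 54*y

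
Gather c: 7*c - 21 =7*c - 21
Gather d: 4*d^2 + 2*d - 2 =4*d^2 + 2*d - 2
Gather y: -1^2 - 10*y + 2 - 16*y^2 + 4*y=-16*y^2 - 6*y + 1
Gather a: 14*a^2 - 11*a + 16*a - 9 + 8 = 14*a^2 + 5*a - 1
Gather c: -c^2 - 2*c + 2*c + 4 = 4 - c^2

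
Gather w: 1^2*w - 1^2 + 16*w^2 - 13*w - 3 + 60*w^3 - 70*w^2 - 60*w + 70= 60*w^3 - 54*w^2 - 72*w + 66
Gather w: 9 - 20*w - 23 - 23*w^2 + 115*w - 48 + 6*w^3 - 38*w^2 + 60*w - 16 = 6*w^3 - 61*w^2 + 155*w - 78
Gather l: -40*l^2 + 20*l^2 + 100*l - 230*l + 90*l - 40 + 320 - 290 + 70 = -20*l^2 - 40*l + 60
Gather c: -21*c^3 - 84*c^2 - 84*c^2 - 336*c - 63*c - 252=-21*c^3 - 168*c^2 - 399*c - 252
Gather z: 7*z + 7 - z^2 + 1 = -z^2 + 7*z + 8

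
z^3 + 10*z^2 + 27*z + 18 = (z + 1)*(z + 3)*(z + 6)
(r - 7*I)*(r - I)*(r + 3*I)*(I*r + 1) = I*r^4 + 6*r^3 + 12*I*r^2 + 38*r - 21*I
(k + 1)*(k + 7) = k^2 + 8*k + 7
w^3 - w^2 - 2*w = w*(w - 2)*(w + 1)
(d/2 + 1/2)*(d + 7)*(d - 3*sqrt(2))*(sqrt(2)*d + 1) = sqrt(2)*d^4/2 - 5*d^3/2 + 4*sqrt(2)*d^3 - 20*d^2 + 2*sqrt(2)*d^2 - 35*d/2 - 12*sqrt(2)*d - 21*sqrt(2)/2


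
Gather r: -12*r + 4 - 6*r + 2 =6 - 18*r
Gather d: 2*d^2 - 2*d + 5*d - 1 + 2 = 2*d^2 + 3*d + 1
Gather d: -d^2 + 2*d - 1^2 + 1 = -d^2 + 2*d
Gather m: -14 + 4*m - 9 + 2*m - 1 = 6*m - 24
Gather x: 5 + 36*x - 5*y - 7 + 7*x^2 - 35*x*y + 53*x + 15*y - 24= 7*x^2 + x*(89 - 35*y) + 10*y - 26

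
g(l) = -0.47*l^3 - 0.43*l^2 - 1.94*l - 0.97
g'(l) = -1.41*l^2 - 0.86*l - 1.94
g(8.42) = -328.36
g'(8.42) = -109.15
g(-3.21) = 16.37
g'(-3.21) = -13.71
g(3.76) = -39.33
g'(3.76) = -25.11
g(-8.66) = 288.83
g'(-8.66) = -100.24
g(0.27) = -1.53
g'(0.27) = -2.27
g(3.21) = -27.17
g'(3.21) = -19.23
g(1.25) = -4.98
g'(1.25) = -5.22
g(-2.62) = 9.61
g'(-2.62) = -9.37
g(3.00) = -23.35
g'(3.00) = -17.21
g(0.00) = -0.97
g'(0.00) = -1.94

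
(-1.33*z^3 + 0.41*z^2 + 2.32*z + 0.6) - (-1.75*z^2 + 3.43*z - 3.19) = -1.33*z^3 + 2.16*z^2 - 1.11*z + 3.79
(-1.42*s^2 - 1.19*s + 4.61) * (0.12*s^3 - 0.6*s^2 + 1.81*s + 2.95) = -0.1704*s^5 + 0.7092*s^4 - 1.303*s^3 - 9.1089*s^2 + 4.8336*s + 13.5995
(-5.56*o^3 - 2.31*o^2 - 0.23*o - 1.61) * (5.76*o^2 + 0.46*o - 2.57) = -32.0256*o^5 - 15.8632*o^4 + 11.9018*o^3 - 3.4427*o^2 - 0.1495*o + 4.1377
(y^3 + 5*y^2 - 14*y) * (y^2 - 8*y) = y^5 - 3*y^4 - 54*y^3 + 112*y^2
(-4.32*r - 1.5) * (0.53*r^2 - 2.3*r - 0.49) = -2.2896*r^3 + 9.141*r^2 + 5.5668*r + 0.735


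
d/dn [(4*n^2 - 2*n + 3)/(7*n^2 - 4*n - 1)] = 2*(-n^2 - 25*n + 7)/(49*n^4 - 56*n^3 + 2*n^2 + 8*n + 1)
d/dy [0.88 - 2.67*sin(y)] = -2.67*cos(y)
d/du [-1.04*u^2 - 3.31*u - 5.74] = -2.08*u - 3.31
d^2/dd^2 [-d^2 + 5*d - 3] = -2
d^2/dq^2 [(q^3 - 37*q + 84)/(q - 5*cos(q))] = (6*q*(q - 5*cos(q))^2 + (q - 5*cos(q))*((74 - 6*q^2)*(5*sin(q) + 1) + (-5*q^3 + 185*q - 420)*cos(q)) + (5*sin(q) + 1)^2*(2*q^3 - 74*q + 168))/(q - 5*cos(q))^3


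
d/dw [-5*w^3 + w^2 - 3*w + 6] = -15*w^2 + 2*w - 3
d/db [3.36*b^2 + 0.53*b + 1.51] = 6.72*b + 0.53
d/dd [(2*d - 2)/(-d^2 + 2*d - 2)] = 2*d*(d - 2)/(d^4 - 4*d^3 + 8*d^2 - 8*d + 4)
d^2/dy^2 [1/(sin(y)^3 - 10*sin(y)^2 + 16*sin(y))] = (-9*sin(y)^3 + 110*sin(y)^2 - 420*sin(y) + 320 + 440/sin(y) - 960/sin(y)^2 + 512/sin(y)^3)/((sin(y) - 8)^3*(sin(y) - 2)^3)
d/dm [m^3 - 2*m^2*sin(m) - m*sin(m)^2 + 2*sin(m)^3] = -2*m^2*cos(m) + 3*m^2 - 4*m*sin(m) - m*sin(2*m) + 6*sin(m)^2*cos(m) - sin(m)^2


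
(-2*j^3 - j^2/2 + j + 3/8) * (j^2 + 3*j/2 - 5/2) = -2*j^5 - 7*j^4/2 + 21*j^3/4 + 25*j^2/8 - 31*j/16 - 15/16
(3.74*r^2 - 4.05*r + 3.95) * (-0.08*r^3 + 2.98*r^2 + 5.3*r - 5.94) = -0.2992*r^5 + 11.4692*r^4 + 7.437*r^3 - 31.9096*r^2 + 44.992*r - 23.463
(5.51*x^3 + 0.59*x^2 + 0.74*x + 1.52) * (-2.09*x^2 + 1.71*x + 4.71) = -11.5159*x^5 + 8.189*x^4 + 25.4144*x^3 + 0.8675*x^2 + 6.0846*x + 7.1592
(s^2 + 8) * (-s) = -s^3 - 8*s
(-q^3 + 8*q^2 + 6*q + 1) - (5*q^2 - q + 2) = -q^3 + 3*q^2 + 7*q - 1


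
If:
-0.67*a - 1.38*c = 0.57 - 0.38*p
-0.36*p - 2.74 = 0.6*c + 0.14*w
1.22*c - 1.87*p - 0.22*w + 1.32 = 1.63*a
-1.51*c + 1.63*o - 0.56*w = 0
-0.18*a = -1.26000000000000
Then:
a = 7.00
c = -9.26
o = 15.82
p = -19.79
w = 71.02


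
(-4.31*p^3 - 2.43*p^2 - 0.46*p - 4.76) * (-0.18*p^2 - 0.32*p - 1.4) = 0.7758*p^5 + 1.8166*p^4 + 6.8944*p^3 + 4.406*p^2 + 2.1672*p + 6.664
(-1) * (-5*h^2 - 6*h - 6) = 5*h^2 + 6*h + 6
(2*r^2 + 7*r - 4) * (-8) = -16*r^2 - 56*r + 32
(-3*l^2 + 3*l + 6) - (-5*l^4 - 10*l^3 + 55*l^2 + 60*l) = 5*l^4 + 10*l^3 - 58*l^2 - 57*l + 6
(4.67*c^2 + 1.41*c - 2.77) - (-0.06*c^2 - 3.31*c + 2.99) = 4.73*c^2 + 4.72*c - 5.76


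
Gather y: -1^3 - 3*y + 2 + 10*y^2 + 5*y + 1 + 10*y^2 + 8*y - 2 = 20*y^2 + 10*y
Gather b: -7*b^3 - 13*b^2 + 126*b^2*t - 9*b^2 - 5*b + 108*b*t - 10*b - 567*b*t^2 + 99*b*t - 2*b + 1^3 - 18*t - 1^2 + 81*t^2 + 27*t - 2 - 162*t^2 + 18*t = -7*b^3 + b^2*(126*t - 22) + b*(-567*t^2 + 207*t - 17) - 81*t^2 + 27*t - 2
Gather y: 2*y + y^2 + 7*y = y^2 + 9*y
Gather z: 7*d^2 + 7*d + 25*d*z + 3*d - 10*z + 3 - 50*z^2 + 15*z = 7*d^2 + 10*d - 50*z^2 + z*(25*d + 5) + 3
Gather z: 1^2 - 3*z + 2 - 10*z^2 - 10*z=-10*z^2 - 13*z + 3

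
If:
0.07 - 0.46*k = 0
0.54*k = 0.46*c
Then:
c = 0.18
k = 0.15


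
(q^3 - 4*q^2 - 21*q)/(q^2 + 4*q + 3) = q*(q - 7)/(q + 1)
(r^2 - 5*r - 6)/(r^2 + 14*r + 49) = (r^2 - 5*r - 6)/(r^2 + 14*r + 49)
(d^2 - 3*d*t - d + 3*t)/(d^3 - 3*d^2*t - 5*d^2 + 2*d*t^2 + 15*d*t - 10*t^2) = (d^2 - 3*d*t - d + 3*t)/(d^3 - 3*d^2*t - 5*d^2 + 2*d*t^2 + 15*d*t - 10*t^2)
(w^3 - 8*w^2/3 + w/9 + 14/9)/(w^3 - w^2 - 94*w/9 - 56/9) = (3*w^2 - 10*w + 7)/(3*w^2 - 5*w - 28)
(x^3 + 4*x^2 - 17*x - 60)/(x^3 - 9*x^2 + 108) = (x^2 + x - 20)/(x^2 - 12*x + 36)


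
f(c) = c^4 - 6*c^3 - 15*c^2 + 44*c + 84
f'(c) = 4*c^3 - 18*c^2 - 30*c + 44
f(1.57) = 98.96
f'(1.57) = -31.99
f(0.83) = 107.23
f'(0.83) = 8.99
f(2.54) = 42.29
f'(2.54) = -82.78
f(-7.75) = 5242.47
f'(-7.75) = -2666.56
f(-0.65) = 50.89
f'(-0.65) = 54.80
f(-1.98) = 0.02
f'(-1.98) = 1.78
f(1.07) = 107.87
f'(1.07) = -3.81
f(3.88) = -94.93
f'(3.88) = -109.73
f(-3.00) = 60.00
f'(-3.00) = -136.00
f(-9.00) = 9408.00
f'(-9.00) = -4060.00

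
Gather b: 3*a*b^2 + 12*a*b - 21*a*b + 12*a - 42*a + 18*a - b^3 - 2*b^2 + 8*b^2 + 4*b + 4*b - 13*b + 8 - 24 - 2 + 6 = -12*a - b^3 + b^2*(3*a + 6) + b*(-9*a - 5) - 12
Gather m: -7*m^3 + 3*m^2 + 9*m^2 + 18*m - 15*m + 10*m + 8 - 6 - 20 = -7*m^3 + 12*m^2 + 13*m - 18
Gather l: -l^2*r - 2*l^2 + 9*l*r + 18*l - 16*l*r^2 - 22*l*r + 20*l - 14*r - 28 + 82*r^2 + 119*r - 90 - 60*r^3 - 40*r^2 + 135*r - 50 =l^2*(-r - 2) + l*(-16*r^2 - 13*r + 38) - 60*r^3 + 42*r^2 + 240*r - 168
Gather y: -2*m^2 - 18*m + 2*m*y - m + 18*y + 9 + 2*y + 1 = -2*m^2 - 19*m + y*(2*m + 20) + 10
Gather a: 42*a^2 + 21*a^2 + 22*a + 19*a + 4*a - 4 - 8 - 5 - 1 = 63*a^2 + 45*a - 18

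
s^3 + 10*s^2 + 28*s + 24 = (s + 2)^2*(s + 6)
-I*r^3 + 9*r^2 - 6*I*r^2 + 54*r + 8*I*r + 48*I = (r + 6)*(r + 8*I)*(-I*r + 1)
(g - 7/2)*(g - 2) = g^2 - 11*g/2 + 7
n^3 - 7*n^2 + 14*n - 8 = (n - 4)*(n - 2)*(n - 1)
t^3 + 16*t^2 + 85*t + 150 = (t + 5)^2*(t + 6)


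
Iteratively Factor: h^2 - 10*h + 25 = (h - 5)*(h - 5)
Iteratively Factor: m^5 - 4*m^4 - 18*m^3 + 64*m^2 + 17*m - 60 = (m - 1)*(m^4 - 3*m^3 - 21*m^2 + 43*m + 60) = (m - 1)*(m + 4)*(m^3 - 7*m^2 + 7*m + 15) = (m - 3)*(m - 1)*(m + 4)*(m^2 - 4*m - 5) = (m - 3)*(m - 1)*(m + 1)*(m + 4)*(m - 5)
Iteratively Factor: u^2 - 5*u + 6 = (u - 2)*(u - 3)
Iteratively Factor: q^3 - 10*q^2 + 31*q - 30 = (q - 5)*(q^2 - 5*q + 6) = (q - 5)*(q - 2)*(q - 3)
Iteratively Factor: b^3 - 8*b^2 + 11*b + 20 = (b + 1)*(b^2 - 9*b + 20) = (b - 4)*(b + 1)*(b - 5)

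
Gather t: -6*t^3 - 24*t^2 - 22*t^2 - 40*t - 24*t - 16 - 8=-6*t^3 - 46*t^2 - 64*t - 24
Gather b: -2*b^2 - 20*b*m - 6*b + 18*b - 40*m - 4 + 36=-2*b^2 + b*(12 - 20*m) - 40*m + 32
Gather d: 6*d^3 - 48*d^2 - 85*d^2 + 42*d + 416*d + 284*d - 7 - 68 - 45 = 6*d^3 - 133*d^2 + 742*d - 120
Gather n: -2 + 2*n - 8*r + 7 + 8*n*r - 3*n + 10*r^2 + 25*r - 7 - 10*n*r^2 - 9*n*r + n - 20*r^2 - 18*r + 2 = n*(-10*r^2 - r) - 10*r^2 - r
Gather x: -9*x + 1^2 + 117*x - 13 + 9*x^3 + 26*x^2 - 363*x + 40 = 9*x^3 + 26*x^2 - 255*x + 28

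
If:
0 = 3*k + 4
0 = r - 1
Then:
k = -4/3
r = 1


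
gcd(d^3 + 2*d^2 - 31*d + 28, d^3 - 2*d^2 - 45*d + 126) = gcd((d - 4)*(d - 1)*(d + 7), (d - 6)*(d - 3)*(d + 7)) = d + 7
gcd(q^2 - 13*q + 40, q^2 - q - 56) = q - 8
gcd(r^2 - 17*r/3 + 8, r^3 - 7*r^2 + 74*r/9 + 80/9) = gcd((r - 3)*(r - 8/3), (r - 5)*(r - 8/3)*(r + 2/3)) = r - 8/3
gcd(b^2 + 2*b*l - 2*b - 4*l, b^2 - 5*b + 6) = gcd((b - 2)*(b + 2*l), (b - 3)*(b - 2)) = b - 2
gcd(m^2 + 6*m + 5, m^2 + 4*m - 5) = m + 5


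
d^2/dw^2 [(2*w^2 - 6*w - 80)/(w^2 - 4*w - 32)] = 4/(w^3 + 12*w^2 + 48*w + 64)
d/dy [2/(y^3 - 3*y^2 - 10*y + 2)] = 2*(-3*y^2 + 6*y + 10)/(y^3 - 3*y^2 - 10*y + 2)^2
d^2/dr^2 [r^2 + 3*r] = 2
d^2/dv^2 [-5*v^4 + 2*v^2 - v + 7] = 4 - 60*v^2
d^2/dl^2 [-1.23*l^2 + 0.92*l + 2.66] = -2.46000000000000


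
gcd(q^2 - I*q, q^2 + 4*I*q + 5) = q - I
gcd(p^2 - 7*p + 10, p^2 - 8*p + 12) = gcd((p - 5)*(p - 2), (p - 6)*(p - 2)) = p - 2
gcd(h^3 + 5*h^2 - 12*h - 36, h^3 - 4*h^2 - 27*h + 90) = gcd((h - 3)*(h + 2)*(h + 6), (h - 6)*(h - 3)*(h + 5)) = h - 3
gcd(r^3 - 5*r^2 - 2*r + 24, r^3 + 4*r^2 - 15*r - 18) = r - 3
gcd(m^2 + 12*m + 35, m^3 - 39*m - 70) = m + 5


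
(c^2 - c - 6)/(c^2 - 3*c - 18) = (-c^2 + c + 6)/(-c^2 + 3*c + 18)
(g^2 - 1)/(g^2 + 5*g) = (g^2 - 1)/(g*(g + 5))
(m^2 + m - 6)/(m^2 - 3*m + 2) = (m + 3)/(m - 1)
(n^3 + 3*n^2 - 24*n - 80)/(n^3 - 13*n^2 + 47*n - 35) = (n^2 + 8*n + 16)/(n^2 - 8*n + 7)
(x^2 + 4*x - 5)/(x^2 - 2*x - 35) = (x - 1)/(x - 7)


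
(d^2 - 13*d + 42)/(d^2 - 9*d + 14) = (d - 6)/(d - 2)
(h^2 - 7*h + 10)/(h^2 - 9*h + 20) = (h - 2)/(h - 4)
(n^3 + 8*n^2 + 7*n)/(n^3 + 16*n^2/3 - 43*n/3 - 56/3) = 3*n/(3*n - 8)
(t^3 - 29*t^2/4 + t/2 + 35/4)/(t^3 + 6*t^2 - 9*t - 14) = (4*t^2 - 33*t + 35)/(4*(t^2 + 5*t - 14))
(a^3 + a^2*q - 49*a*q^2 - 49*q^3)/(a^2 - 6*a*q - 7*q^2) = a + 7*q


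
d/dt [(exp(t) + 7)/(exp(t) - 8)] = -15*exp(t)/(exp(t) - 8)^2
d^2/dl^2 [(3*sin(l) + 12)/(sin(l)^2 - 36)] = 3*(-9*sin(l)^5 - 16*sin(l)^4 - 552*sin(l)^2 - 2471*sin(l)/2 + 51*sin(3*l) + sin(5*l)/2 + 288)/((sin(l) - 6)^3*(sin(l) + 6)^3)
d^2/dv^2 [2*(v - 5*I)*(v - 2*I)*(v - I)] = 12*v - 32*I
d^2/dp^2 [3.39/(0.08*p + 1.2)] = 0.043392/(0.08*p + 1.2)^3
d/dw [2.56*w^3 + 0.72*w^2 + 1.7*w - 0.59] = 7.68*w^2 + 1.44*w + 1.7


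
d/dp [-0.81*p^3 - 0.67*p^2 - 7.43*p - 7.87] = -2.43*p^2 - 1.34*p - 7.43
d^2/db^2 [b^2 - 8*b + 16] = 2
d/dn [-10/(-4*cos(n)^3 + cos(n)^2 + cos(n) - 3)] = 10*(12*cos(n)^2 - 2*cos(n) - 1)*sin(n)/(4*cos(n)^3 - cos(n)^2 - cos(n) + 3)^2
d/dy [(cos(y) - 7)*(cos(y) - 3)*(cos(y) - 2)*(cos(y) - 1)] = (-4*cos(y)^3 + 39*cos(y)^2 - 106*cos(y) + 83)*sin(y)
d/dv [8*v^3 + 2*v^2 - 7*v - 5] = 24*v^2 + 4*v - 7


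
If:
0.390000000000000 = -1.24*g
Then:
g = -0.31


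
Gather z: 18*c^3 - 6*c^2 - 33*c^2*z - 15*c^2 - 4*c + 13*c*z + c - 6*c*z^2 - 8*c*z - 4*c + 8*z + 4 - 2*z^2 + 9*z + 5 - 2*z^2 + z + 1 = 18*c^3 - 21*c^2 - 7*c + z^2*(-6*c - 4) + z*(-33*c^2 + 5*c + 18) + 10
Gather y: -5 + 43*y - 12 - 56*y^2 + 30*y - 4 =-56*y^2 + 73*y - 21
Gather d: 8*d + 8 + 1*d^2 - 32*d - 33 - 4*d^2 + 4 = -3*d^2 - 24*d - 21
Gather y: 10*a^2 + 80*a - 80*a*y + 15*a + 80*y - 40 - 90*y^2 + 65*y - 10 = 10*a^2 + 95*a - 90*y^2 + y*(145 - 80*a) - 50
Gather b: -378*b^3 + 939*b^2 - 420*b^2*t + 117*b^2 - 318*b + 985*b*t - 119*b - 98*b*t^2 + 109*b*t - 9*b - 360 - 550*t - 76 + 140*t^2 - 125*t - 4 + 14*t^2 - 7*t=-378*b^3 + b^2*(1056 - 420*t) + b*(-98*t^2 + 1094*t - 446) + 154*t^2 - 682*t - 440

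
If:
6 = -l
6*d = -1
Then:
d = -1/6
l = -6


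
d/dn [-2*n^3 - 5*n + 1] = -6*n^2 - 5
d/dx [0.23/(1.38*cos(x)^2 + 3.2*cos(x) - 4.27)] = (0.6348*cos(x) + 0.736)*sin(x)/(1.38*cos(x)^2 + 3.2*cos(x) - 4.27)^2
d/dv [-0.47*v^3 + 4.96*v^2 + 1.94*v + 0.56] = -1.41*v^2 + 9.92*v + 1.94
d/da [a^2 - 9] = 2*a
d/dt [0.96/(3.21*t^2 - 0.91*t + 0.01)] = (0.8736 - 6.1632*t)/(3.21*t^2 - 0.91*t + 0.01)^2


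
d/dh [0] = 0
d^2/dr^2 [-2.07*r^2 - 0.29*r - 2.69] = -4.14000000000000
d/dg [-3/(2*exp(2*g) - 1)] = 12*exp(2*g)/(2*exp(2*g) - 1)^2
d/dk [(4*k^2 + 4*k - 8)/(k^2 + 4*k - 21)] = 4*(3*k^2 - 38*k - 13)/(k^4 + 8*k^3 - 26*k^2 - 168*k + 441)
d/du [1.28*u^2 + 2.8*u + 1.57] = 2.56*u + 2.8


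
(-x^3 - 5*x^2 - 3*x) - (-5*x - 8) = -x^3 - 5*x^2 + 2*x + 8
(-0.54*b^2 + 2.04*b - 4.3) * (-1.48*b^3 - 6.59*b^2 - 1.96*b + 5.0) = 0.7992*b^5 + 0.5394*b^4 - 6.0212*b^3 + 21.6386*b^2 + 18.628*b - 21.5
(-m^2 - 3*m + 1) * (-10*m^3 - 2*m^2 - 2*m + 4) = 10*m^5 + 32*m^4 - 2*m^3 - 14*m + 4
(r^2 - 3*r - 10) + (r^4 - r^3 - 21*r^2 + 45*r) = r^4 - r^3 - 20*r^2 + 42*r - 10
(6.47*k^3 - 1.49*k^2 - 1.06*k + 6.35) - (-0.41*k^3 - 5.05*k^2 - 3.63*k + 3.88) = 6.88*k^3 + 3.56*k^2 + 2.57*k + 2.47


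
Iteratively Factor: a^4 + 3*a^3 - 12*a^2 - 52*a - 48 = (a - 4)*(a^3 + 7*a^2 + 16*a + 12) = (a - 4)*(a + 3)*(a^2 + 4*a + 4) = (a - 4)*(a + 2)*(a + 3)*(a + 2)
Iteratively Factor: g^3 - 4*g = (g)*(g^2 - 4) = g*(g + 2)*(g - 2)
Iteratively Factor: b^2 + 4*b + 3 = (b + 1)*(b + 3)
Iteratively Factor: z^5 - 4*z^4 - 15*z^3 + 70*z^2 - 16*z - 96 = (z - 3)*(z^4 - z^3 - 18*z^2 + 16*z + 32) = (z - 4)*(z - 3)*(z^3 + 3*z^2 - 6*z - 8) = (z - 4)*(z - 3)*(z + 1)*(z^2 + 2*z - 8) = (z - 4)*(z - 3)*(z + 1)*(z + 4)*(z - 2)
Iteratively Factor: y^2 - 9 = (y - 3)*(y + 3)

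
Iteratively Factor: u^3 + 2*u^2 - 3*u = (u + 3)*(u^2 - u) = (u - 1)*(u + 3)*(u)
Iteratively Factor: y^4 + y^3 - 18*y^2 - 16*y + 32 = (y + 2)*(y^3 - y^2 - 16*y + 16) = (y - 1)*(y + 2)*(y^2 - 16) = (y - 4)*(y - 1)*(y + 2)*(y + 4)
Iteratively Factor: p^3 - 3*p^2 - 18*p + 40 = (p - 5)*(p^2 + 2*p - 8) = (p - 5)*(p + 4)*(p - 2)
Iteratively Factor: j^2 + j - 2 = (j + 2)*(j - 1)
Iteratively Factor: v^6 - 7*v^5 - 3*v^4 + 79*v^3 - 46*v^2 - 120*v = (v - 5)*(v^5 - 2*v^4 - 13*v^3 + 14*v^2 + 24*v) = v*(v - 5)*(v^4 - 2*v^3 - 13*v^2 + 14*v + 24) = v*(v - 5)*(v + 1)*(v^3 - 3*v^2 - 10*v + 24) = v*(v - 5)*(v - 4)*(v + 1)*(v^2 + v - 6) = v*(v - 5)*(v - 4)*(v - 2)*(v + 1)*(v + 3)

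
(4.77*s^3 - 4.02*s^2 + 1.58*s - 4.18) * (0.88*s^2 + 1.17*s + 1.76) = 4.1976*s^5 + 2.0433*s^4 + 5.0822*s^3 - 8.905*s^2 - 2.1098*s - 7.3568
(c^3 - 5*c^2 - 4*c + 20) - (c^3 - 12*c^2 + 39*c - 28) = 7*c^2 - 43*c + 48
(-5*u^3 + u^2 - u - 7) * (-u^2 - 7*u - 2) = 5*u^5 + 34*u^4 + 4*u^3 + 12*u^2 + 51*u + 14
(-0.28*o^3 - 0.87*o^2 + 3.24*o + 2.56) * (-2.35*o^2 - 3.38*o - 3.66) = 0.658*o^5 + 2.9909*o^4 - 3.6486*o^3 - 13.783*o^2 - 20.5112*o - 9.3696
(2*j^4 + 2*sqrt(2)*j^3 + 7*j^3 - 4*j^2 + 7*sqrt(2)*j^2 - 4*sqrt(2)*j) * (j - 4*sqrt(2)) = 2*j^5 - 6*sqrt(2)*j^4 + 7*j^4 - 21*sqrt(2)*j^3 - 20*j^3 - 56*j^2 + 12*sqrt(2)*j^2 + 32*j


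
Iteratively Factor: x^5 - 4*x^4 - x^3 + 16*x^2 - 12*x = (x - 1)*(x^4 - 3*x^3 - 4*x^2 + 12*x) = (x - 2)*(x - 1)*(x^3 - x^2 - 6*x) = (x - 3)*(x - 2)*(x - 1)*(x^2 + 2*x) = (x - 3)*(x - 2)*(x - 1)*(x + 2)*(x)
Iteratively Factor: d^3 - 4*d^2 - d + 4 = (d + 1)*(d^2 - 5*d + 4) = (d - 1)*(d + 1)*(d - 4)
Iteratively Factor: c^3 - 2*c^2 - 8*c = (c + 2)*(c^2 - 4*c) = c*(c + 2)*(c - 4)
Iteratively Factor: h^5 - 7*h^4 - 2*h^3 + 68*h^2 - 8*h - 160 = (h + 2)*(h^4 - 9*h^3 + 16*h^2 + 36*h - 80) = (h + 2)^2*(h^3 - 11*h^2 + 38*h - 40) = (h - 4)*(h + 2)^2*(h^2 - 7*h + 10) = (h - 5)*(h - 4)*(h + 2)^2*(h - 2)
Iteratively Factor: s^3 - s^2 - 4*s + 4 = (s - 1)*(s^2 - 4) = (s - 2)*(s - 1)*(s + 2)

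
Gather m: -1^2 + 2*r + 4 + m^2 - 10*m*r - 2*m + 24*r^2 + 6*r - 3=m^2 + m*(-10*r - 2) + 24*r^2 + 8*r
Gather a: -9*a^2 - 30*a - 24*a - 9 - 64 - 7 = -9*a^2 - 54*a - 80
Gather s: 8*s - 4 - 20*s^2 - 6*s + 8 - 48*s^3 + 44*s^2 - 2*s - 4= -48*s^3 + 24*s^2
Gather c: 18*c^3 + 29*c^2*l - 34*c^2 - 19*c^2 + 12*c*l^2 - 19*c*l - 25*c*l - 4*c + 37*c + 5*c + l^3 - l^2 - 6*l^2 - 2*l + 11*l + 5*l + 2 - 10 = 18*c^3 + c^2*(29*l - 53) + c*(12*l^2 - 44*l + 38) + l^3 - 7*l^2 + 14*l - 8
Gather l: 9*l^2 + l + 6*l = 9*l^2 + 7*l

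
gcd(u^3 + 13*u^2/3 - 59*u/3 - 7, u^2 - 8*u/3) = 1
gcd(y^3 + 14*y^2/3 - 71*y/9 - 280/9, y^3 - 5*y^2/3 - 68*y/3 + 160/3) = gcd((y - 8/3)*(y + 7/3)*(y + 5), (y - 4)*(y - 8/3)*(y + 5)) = y^2 + 7*y/3 - 40/3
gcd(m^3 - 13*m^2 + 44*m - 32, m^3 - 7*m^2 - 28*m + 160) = m^2 - 12*m + 32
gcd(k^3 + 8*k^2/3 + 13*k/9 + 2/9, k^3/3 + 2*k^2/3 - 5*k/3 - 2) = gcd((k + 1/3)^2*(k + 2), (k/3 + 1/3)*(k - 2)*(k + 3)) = 1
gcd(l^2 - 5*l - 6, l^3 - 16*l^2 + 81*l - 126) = l - 6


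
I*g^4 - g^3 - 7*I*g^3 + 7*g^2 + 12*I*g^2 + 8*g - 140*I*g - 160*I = (g - 8)*(g - 4*I)*(g + 5*I)*(I*g + I)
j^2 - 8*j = j*(j - 8)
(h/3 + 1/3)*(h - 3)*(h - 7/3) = h^3/3 - 13*h^2/9 + 5*h/9 + 7/3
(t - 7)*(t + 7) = t^2 - 49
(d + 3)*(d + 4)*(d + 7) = d^3 + 14*d^2 + 61*d + 84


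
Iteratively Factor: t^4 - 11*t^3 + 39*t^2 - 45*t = (t - 3)*(t^3 - 8*t^2 + 15*t) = (t - 5)*(t - 3)*(t^2 - 3*t) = t*(t - 5)*(t - 3)*(t - 3)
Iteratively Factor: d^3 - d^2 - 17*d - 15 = (d + 3)*(d^2 - 4*d - 5) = (d - 5)*(d + 3)*(d + 1)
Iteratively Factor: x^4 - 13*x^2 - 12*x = (x - 4)*(x^3 + 4*x^2 + 3*x) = (x - 4)*(x + 1)*(x^2 + 3*x) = (x - 4)*(x + 1)*(x + 3)*(x)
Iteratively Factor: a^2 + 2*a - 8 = (a - 2)*(a + 4)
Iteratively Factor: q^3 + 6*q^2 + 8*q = (q + 4)*(q^2 + 2*q) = (q + 2)*(q + 4)*(q)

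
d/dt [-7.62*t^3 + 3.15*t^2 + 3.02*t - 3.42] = -22.86*t^2 + 6.3*t + 3.02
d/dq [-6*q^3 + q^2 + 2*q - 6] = -18*q^2 + 2*q + 2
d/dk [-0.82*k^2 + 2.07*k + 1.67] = 2.07 - 1.64*k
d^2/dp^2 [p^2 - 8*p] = 2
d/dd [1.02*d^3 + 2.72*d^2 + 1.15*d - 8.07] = 3.06*d^2 + 5.44*d + 1.15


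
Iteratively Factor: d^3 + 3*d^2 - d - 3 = (d - 1)*(d^2 + 4*d + 3) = (d - 1)*(d + 1)*(d + 3)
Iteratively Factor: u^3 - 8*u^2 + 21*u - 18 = (u - 3)*(u^2 - 5*u + 6) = (u - 3)^2*(u - 2)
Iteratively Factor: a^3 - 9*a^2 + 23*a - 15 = (a - 3)*(a^2 - 6*a + 5) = (a - 5)*(a - 3)*(a - 1)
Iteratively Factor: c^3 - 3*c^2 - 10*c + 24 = (c - 2)*(c^2 - c - 12) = (c - 4)*(c - 2)*(c + 3)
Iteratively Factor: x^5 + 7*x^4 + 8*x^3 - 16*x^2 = (x + 4)*(x^4 + 3*x^3 - 4*x^2) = x*(x + 4)*(x^3 + 3*x^2 - 4*x) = x^2*(x + 4)*(x^2 + 3*x - 4) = x^2*(x + 4)^2*(x - 1)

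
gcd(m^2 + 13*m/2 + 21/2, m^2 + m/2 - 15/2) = m + 3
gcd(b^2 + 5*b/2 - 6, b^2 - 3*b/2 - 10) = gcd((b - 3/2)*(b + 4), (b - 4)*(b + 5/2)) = 1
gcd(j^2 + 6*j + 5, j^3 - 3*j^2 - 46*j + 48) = 1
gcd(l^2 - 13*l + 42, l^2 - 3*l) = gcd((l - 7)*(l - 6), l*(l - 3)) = 1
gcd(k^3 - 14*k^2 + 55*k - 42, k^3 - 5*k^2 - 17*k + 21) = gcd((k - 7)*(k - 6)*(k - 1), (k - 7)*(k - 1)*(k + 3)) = k^2 - 8*k + 7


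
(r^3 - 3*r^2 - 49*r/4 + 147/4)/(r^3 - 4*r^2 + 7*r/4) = (2*r^2 + r - 21)/(r*(2*r - 1))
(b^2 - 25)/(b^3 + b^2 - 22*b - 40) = (b + 5)/(b^2 + 6*b + 8)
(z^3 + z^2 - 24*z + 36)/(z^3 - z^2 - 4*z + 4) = (z^2 + 3*z - 18)/(z^2 + z - 2)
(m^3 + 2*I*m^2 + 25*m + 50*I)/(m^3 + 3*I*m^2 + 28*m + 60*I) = (m + 5*I)/(m + 6*I)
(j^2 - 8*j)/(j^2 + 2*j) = (j - 8)/(j + 2)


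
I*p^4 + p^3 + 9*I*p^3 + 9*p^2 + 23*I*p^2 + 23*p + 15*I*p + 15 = (p + 3)*(p + 5)*(p - I)*(I*p + I)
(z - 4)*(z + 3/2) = z^2 - 5*z/2 - 6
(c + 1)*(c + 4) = c^2 + 5*c + 4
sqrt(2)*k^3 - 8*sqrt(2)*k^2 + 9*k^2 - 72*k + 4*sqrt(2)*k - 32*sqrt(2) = (k - 8)*(k + 4*sqrt(2))*(sqrt(2)*k + 1)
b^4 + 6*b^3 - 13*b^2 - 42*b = b*(b - 3)*(b + 2)*(b + 7)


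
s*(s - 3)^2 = s^3 - 6*s^2 + 9*s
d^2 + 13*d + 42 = (d + 6)*(d + 7)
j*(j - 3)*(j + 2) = j^3 - j^2 - 6*j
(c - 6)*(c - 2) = c^2 - 8*c + 12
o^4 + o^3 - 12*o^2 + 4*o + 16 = (o - 2)^2*(o + 1)*(o + 4)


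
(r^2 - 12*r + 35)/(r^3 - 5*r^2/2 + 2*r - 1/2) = 2*(r^2 - 12*r + 35)/(2*r^3 - 5*r^2 + 4*r - 1)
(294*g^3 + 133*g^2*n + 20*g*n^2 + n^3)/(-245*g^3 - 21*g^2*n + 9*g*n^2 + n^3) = (-6*g - n)/(5*g - n)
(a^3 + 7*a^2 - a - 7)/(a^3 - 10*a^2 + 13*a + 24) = (a^2 + 6*a - 7)/(a^2 - 11*a + 24)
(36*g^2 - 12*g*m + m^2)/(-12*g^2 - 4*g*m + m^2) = (-6*g + m)/(2*g + m)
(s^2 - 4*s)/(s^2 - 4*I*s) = (s - 4)/(s - 4*I)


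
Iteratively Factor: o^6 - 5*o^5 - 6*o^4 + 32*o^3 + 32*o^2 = (o + 1)*(o^5 - 6*o^4 + 32*o^2) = (o + 1)*(o + 2)*(o^4 - 8*o^3 + 16*o^2) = o*(o + 1)*(o + 2)*(o^3 - 8*o^2 + 16*o) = o^2*(o + 1)*(o + 2)*(o^2 - 8*o + 16) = o^2*(o - 4)*(o + 1)*(o + 2)*(o - 4)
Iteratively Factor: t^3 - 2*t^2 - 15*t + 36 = (t - 3)*(t^2 + t - 12) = (t - 3)*(t + 4)*(t - 3)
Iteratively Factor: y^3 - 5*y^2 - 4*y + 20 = (y + 2)*(y^2 - 7*y + 10) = (y - 2)*(y + 2)*(y - 5)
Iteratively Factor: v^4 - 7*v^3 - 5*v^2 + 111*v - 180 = (v - 3)*(v^3 - 4*v^2 - 17*v + 60) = (v - 3)^2*(v^2 - v - 20) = (v - 3)^2*(v + 4)*(v - 5)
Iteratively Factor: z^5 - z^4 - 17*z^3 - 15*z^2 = (z)*(z^4 - z^3 - 17*z^2 - 15*z) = z^2*(z^3 - z^2 - 17*z - 15) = z^2*(z + 3)*(z^2 - 4*z - 5) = z^2*(z - 5)*(z + 3)*(z + 1)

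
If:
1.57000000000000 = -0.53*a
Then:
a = -2.96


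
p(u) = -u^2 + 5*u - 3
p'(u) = 5 - 2*u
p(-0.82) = -7.77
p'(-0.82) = 6.64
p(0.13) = -2.37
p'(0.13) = 4.74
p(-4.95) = -52.25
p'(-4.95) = 14.90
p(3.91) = 1.26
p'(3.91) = -2.82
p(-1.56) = -13.23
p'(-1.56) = 8.12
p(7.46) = -21.35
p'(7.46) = -9.92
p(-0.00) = -3.00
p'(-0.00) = 5.00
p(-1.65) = -13.97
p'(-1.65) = 8.30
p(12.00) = -87.00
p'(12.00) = -19.00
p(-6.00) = -69.00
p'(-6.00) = 17.00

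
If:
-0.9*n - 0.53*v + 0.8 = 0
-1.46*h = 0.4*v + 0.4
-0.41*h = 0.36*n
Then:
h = -0.45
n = 0.51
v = 0.64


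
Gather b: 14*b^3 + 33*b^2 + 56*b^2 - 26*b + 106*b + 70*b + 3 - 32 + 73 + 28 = 14*b^3 + 89*b^2 + 150*b + 72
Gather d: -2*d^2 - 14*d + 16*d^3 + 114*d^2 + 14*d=16*d^3 + 112*d^2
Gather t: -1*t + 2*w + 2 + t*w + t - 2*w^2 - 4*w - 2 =t*w - 2*w^2 - 2*w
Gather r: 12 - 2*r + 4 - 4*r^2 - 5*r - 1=-4*r^2 - 7*r + 15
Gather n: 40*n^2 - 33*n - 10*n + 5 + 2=40*n^2 - 43*n + 7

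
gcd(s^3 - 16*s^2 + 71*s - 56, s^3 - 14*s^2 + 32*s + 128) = s - 8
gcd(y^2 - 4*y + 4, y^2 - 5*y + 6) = y - 2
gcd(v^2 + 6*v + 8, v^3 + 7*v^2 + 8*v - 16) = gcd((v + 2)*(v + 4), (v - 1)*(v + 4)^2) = v + 4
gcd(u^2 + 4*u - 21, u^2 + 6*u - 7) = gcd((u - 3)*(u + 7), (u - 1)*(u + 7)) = u + 7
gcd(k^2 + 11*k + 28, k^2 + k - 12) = k + 4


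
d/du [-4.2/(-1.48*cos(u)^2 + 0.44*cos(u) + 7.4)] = (12.432*cos(u) - 1.848)*sin(u)/(-1.48*cos(u)^2 + 0.44*cos(u) + 7.4)^2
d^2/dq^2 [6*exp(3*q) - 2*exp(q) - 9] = (54*exp(2*q) - 2)*exp(q)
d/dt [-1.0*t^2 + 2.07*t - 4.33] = 2.07 - 2.0*t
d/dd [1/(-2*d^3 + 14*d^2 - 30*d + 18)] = (3*d^2 - 14*d + 15)/(2*(d^3 - 7*d^2 + 15*d - 9)^2)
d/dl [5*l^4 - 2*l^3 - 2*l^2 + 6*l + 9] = 20*l^3 - 6*l^2 - 4*l + 6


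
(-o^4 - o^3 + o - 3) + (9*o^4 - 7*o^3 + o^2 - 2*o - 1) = 8*o^4 - 8*o^3 + o^2 - o - 4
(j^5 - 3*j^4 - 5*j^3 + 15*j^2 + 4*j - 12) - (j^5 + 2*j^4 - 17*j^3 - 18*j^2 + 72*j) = -5*j^4 + 12*j^3 + 33*j^2 - 68*j - 12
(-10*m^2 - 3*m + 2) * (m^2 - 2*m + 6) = -10*m^4 + 17*m^3 - 52*m^2 - 22*m + 12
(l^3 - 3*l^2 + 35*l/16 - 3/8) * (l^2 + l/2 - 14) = l^5 - 5*l^4/2 - 213*l^3/16 + 1367*l^2/32 - 493*l/16 + 21/4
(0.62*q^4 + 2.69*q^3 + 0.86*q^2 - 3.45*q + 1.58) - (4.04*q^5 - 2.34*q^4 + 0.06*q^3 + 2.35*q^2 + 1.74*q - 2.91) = -4.04*q^5 + 2.96*q^4 + 2.63*q^3 - 1.49*q^2 - 5.19*q + 4.49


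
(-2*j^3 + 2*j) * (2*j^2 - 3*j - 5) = -4*j^5 + 6*j^4 + 14*j^3 - 6*j^2 - 10*j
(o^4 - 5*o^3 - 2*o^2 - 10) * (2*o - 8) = 2*o^5 - 18*o^4 + 36*o^3 + 16*o^2 - 20*o + 80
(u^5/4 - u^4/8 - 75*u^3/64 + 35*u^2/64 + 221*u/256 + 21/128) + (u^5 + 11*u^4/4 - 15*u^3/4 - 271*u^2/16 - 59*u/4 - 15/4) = 5*u^5/4 + 21*u^4/8 - 315*u^3/64 - 1049*u^2/64 - 3555*u/256 - 459/128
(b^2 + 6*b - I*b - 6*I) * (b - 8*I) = b^3 + 6*b^2 - 9*I*b^2 - 8*b - 54*I*b - 48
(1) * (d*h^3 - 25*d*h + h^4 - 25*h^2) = d*h^3 - 25*d*h + h^4 - 25*h^2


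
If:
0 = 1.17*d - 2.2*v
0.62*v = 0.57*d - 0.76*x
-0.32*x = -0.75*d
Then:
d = 0.00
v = 0.00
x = 0.00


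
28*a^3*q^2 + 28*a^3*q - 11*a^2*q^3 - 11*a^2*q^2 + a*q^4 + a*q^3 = q*(-7*a + q)*(-4*a + q)*(a*q + a)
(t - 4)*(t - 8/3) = t^2 - 20*t/3 + 32/3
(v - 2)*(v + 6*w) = v^2 + 6*v*w - 2*v - 12*w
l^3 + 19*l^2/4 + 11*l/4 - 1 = (l - 1/4)*(l + 1)*(l + 4)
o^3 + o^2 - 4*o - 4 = (o - 2)*(o + 1)*(o + 2)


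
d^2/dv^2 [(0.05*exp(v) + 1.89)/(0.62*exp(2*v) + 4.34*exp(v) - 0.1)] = (0.01922*exp(4*v) + 2.771524*exp(3*v) + 15.275436*exp(2*v) + 36.089704*exp(v) + 0.82076)*exp(v)/(0.238328*exp(6*v) + 5.004888*exp(5*v) + 34.918896*exp(4*v) + 80.132024*exp(3*v) - 5.63208*exp(2*v) + 0.1302*exp(v) - 0.001)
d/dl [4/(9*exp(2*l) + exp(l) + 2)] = (-72*exp(l) - 4)*exp(l)/(9*exp(2*l) + exp(l) + 2)^2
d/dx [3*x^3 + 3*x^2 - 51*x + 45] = 9*x^2 + 6*x - 51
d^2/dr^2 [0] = 0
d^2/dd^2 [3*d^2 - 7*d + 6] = 6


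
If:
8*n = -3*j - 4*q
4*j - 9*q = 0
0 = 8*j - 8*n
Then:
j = 0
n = 0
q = 0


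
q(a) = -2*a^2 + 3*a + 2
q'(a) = 3 - 4*a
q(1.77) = 1.04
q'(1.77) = -4.08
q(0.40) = 2.88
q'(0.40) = 1.40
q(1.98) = 0.10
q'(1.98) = -4.92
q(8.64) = -121.38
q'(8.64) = -31.56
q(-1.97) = -11.67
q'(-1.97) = 10.88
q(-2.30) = -15.48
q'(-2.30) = 12.20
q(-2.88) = -23.23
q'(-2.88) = 14.52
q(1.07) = 2.92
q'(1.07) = -1.28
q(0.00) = 2.00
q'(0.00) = 3.00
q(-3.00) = -25.00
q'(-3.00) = 15.00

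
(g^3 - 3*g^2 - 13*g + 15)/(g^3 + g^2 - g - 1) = (g^2 - 2*g - 15)/(g^2 + 2*g + 1)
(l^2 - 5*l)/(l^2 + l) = (l - 5)/(l + 1)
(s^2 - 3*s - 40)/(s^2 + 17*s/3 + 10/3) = 3*(s - 8)/(3*s + 2)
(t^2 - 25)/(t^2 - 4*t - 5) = (t + 5)/(t + 1)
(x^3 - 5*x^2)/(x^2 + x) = x*(x - 5)/(x + 1)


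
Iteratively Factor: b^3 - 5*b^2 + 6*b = (b - 2)*(b^2 - 3*b) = b*(b - 2)*(b - 3)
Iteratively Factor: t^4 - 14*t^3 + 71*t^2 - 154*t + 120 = (t - 3)*(t^3 - 11*t^2 + 38*t - 40) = (t - 3)*(t - 2)*(t^2 - 9*t + 20) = (t - 5)*(t - 3)*(t - 2)*(t - 4)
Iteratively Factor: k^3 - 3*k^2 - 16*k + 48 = (k - 3)*(k^2 - 16) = (k - 4)*(k - 3)*(k + 4)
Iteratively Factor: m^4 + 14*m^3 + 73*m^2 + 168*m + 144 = (m + 3)*(m^3 + 11*m^2 + 40*m + 48) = (m + 3)*(m + 4)*(m^2 + 7*m + 12) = (m + 3)*(m + 4)^2*(m + 3)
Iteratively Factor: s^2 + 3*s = (s)*(s + 3)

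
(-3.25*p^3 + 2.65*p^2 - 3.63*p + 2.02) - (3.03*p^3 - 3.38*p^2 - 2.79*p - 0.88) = -6.28*p^3 + 6.03*p^2 - 0.84*p + 2.9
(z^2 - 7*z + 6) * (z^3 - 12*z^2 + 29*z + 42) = z^5 - 19*z^4 + 119*z^3 - 233*z^2 - 120*z + 252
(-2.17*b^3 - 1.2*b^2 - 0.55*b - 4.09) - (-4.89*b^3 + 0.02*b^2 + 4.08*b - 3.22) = 2.72*b^3 - 1.22*b^2 - 4.63*b - 0.87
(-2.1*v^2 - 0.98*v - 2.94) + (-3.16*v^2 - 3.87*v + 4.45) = -5.26*v^2 - 4.85*v + 1.51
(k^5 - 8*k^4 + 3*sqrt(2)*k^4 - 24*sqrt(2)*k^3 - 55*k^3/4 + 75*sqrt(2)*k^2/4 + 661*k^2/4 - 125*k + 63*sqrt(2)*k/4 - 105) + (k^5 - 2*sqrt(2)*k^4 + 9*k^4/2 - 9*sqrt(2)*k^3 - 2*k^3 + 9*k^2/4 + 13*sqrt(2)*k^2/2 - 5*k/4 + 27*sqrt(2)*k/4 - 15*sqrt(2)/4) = 2*k^5 - 7*k^4/2 + sqrt(2)*k^4 - 33*sqrt(2)*k^3 - 63*k^3/4 + 101*sqrt(2)*k^2/4 + 335*k^2/2 - 505*k/4 + 45*sqrt(2)*k/2 - 105 - 15*sqrt(2)/4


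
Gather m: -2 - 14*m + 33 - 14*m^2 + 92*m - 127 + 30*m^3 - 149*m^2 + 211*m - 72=30*m^3 - 163*m^2 + 289*m - 168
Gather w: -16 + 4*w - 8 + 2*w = 6*w - 24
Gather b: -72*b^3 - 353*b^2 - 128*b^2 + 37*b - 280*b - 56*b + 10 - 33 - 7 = -72*b^3 - 481*b^2 - 299*b - 30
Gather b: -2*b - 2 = -2*b - 2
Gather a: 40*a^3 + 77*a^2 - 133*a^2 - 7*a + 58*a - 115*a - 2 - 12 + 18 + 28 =40*a^3 - 56*a^2 - 64*a + 32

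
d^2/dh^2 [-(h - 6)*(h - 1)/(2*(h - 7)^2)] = (31 - 7*h)/(h^4 - 28*h^3 + 294*h^2 - 1372*h + 2401)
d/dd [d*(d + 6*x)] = 2*d + 6*x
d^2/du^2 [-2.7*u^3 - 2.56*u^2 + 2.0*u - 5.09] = -16.2*u - 5.12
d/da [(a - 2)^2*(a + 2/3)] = (a - 2)*(9*a - 2)/3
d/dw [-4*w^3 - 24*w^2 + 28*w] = -12*w^2 - 48*w + 28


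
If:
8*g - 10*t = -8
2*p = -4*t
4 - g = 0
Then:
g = 4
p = -8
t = 4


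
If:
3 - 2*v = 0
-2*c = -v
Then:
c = 3/4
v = 3/2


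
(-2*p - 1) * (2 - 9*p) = 18*p^2 + 5*p - 2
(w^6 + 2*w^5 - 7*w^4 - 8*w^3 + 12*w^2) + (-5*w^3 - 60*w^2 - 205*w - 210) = w^6 + 2*w^5 - 7*w^4 - 13*w^3 - 48*w^2 - 205*w - 210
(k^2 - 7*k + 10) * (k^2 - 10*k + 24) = k^4 - 17*k^3 + 104*k^2 - 268*k + 240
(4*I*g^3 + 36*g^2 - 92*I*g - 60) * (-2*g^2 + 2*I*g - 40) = -8*I*g^5 - 80*g^4 + 96*I*g^3 - 1136*g^2 + 3560*I*g + 2400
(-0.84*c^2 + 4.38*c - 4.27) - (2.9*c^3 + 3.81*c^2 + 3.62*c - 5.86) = -2.9*c^3 - 4.65*c^2 + 0.76*c + 1.59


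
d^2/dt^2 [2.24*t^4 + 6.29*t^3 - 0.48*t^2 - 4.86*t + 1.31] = 26.88*t^2 + 37.74*t - 0.96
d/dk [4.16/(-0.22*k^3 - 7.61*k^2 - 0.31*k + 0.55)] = (2.7456*k^2 + 63.3152*k + 1.2896)/(0.22*k^3 + 7.61*k^2 + 0.31*k - 0.55)^2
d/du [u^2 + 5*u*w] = 2*u + 5*w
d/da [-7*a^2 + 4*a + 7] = 4 - 14*a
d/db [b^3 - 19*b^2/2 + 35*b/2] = 3*b^2 - 19*b + 35/2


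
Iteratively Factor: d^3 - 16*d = (d)*(d^2 - 16) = d*(d - 4)*(d + 4)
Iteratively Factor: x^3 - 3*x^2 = (x - 3)*(x^2) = x*(x - 3)*(x)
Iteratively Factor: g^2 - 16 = (g - 4)*(g + 4)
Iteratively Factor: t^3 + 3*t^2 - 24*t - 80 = (t + 4)*(t^2 - t - 20) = (t - 5)*(t + 4)*(t + 4)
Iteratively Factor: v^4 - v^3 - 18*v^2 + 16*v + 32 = (v - 2)*(v^3 + v^2 - 16*v - 16) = (v - 4)*(v - 2)*(v^2 + 5*v + 4) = (v - 4)*(v - 2)*(v + 4)*(v + 1)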